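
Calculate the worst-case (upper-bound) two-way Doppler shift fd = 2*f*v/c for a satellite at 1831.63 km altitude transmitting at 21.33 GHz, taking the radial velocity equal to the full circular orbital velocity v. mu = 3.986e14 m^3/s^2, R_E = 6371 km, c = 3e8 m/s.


r = 8.20263e+06 m
v = sqrt(mu/r) = 6970.9519 m/s (worst-case radial velocity)
f = 21.33 GHz = 2.133e+10 Hz
fd = 2*f*v/c = 2*2.133e+10*6970.9519/3.0e+08
fd = 991269.3603 Hz

991269.3603 Hz


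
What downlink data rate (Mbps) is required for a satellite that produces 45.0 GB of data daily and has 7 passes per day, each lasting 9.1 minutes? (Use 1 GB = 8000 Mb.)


total contact time = 7 * 9.1 * 60 = 3822.0000 s
data = 45.0 GB = 360000.0000 Mb
rate = 360000.0000 / 3822.0000 = 94.1915 Mbps

94.1915 Mbps


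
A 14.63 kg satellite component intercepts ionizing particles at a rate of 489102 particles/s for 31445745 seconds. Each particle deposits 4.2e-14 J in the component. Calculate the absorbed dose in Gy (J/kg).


Total energy deposited = rate * time * E_per
  = 489102 * 31445745 * 4.2e-14 = 0.6459674 J
Dose = E_total / mass = 0.6459674 / 14.63
Dose = 0.04415362 Gy

0.0442 Gy


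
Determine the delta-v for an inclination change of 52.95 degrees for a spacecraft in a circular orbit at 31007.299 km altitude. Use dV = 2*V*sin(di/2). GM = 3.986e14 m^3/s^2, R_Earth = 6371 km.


r = 37378.2990 km = 3.7378299e+07 m
V = sqrt(mu/r) = 3265.5691 m/s
di = 52.95 deg = 0.9241518 rad
dV = 2*V*sin(di/2) = 2*3265.5691*sin(0.4620759)
dV = 2911.6290 m/s = 2.9116 km/s

2.9116 km/s


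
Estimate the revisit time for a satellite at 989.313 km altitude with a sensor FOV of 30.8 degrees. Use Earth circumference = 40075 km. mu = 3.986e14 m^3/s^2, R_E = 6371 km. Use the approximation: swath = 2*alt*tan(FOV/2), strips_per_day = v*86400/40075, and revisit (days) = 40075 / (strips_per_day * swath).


swath = 2*989.313*tan(0.2687807) = 545.0044 km
v = sqrt(mu/r) = 7359.0289 m/s = 7.3590 km/s
strips/day = v*86400/40075 = 7.3590*86400/40075 = 15.8658
coverage/day = strips * swath = 15.8658 * 545.0044 = 8646.9058 km
revisit = 40075 / 8646.9058 = 4.6346 days

4.6346 days


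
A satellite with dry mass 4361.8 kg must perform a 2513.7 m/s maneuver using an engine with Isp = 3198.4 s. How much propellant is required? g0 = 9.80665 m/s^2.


ve = Isp * g0 = 3198.4 * 9.80665 = 31365.589360 m/s
mass ratio = exp(dv/ve) = exp(2513.7/31365.589360) = 1.08344087
m_prop = m_dry * (mr - 1) = 4361.8 * (1.08344087 - 1)
m_prop = 363.9524 kg

363.9524 kg


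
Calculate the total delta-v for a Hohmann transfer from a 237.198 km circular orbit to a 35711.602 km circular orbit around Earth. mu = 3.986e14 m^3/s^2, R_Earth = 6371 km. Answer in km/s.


r1 = 6608.1980 km = 6.608198e+06 m
r2 = 42082.6020 km = 4.2082602e+07 m
dv1 = sqrt(mu/r1)*(sqrt(2*r2/(r1+r2)) - 1) = 2444.5078 m/s
dv2 = sqrt(mu/r2)*(1 - sqrt(2*r1/(r1+r2))) = 1474.2052 m/s
total dv = |dv1| + |dv2| = 2444.5078 + 1474.2052 = 3918.7130 m/s = 3.9187 km/s

3.9187 km/s


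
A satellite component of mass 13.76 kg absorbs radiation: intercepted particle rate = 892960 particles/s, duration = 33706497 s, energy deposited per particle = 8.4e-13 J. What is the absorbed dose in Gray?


Total energy deposited = rate * time * E_per
  = 892960 * 33706497 * 8.4e-13 = 25.2828 J
Dose = E_total / mass = 25.2828 / 13.76
Dose = 1.8374 Gy

1.8374 Gy


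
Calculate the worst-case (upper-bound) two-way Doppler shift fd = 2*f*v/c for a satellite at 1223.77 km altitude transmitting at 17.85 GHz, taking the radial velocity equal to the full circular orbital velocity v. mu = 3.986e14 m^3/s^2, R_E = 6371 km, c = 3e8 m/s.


r = 7.59477e+06 m
v = sqrt(mu/r) = 7244.5487 m/s (worst-case radial velocity)
f = 17.85 GHz = 1.785e+10 Hz
fd = 2*f*v/c = 2*1.785e+10*7244.5487/3.0e+08
fd = 862101.2910 Hz

862101.2910 Hz


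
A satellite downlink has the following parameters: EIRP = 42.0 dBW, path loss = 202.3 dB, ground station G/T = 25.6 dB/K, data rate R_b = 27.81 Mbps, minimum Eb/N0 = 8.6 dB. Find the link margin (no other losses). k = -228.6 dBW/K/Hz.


C/N0 = EIRP - FSPL + G/T - k = 42.0 - 202.3 + 25.6 - (-228.6)
C/N0 = 93.9000 dB-Hz
R_b = 27.81 Mbps = 2.781e+07 bps -> 10*log10(R_b) = 74.4420 dB-Hz
Eb/N0 = C/N0 - 10*log10(R_b) = 93.9000 - 74.4420 = 19.4580 dB
Margin = Eb/N0 - Eb/N0_req = 19.4580 - 8.6 = 10.8580 dB (link closes)

10.8580 dB


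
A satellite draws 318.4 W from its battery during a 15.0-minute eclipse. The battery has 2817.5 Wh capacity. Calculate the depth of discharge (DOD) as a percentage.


E_used = P * t / 60 = 318.4 * 15.0 / 60 = 79.6000 Wh
DOD = E_used / E_total * 100 = 79.6000 / 2817.5 * 100
DOD = 2.8252 %

2.8252 %


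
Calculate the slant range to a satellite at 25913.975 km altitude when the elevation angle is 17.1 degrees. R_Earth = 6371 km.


h = 25913.975 km, el = 17.1 deg
d = -R_E*sin(el) + sqrt((R_E*sin(el))^2 + 2*R_E*h + h^2)
d = -6371.0000*sin(0.2984513) + sqrt((6371.0000*0.2940403)^2 + 2*6371.0000*25913.975 + 25913.975^2)
d = 29832.1787 km

29832.1787 km


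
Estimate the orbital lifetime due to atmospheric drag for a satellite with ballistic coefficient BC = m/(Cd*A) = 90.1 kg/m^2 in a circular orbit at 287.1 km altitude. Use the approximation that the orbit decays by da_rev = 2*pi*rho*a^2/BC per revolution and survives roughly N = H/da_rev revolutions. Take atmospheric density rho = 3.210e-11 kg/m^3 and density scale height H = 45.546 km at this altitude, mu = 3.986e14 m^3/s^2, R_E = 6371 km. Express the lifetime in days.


a = R_E + alt = 6658.1000 km = 6.6581e+06 m
da_rev = 2*pi*rho*a^2/BC = 2*pi*3.210e-11*(6.6581e+06)^2/90.1 = 99.234055 m per revolution
N = H/da_rev = 45546.0000 m / 99.234055 m = 458.9755 revolutions
P = 2*pi*sqrt(a^3/mu) = 5406.7550 s
lifetime = N*P = 458.9755 * 5406.7550 = 2.4815681e+06 s = 28.7219 days

28.7219 days


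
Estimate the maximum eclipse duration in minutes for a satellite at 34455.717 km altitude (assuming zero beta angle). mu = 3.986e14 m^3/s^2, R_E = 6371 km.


r = 40826.7170 km
T = 1368.2853 min
Eclipse fraction = arcsin(R_E/r)/pi = arcsin(6371.0000/40826.7170)/pi
= arcsin(0.1560498)/pi = 0.04987603
Eclipse duration = 0.04987603 * 1368.2853 = 68.2446 min

68.2446 minutes


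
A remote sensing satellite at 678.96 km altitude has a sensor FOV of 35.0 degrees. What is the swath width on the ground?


FOV = 35.0 deg = 0.6108652 rad
swath = 2 * alt * tan(FOV/2) = 2 * 678.96 * tan(0.3054326)
swath = 2 * 678.96 * 0.3152988
swath = 428.1505 km

428.1505 km


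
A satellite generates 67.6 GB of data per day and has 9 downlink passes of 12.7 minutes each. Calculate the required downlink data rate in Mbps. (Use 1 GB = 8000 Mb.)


total contact time = 9 * 12.7 * 60 = 6858.0000 s
data = 67.6 GB = 540800.0000 Mb
rate = 540800.0000 / 6858.0000 = 78.8568 Mbps

78.8568 Mbps


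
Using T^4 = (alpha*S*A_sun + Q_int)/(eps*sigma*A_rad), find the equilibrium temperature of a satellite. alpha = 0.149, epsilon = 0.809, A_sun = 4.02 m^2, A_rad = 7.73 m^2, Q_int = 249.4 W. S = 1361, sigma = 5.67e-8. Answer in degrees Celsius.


Numerator = alpha*S*A_sun + Q_int = 0.149*1361*4.02 + 249.4 = 1064.6118 W
Denominator = eps*sigma*A_rad = 0.809*5.67e-8*7.73 = 3.5457742e-07 W/K^4
T^4 = 3.0024805e+09 K^4
T = 234.0831 K = -39.0669 C

-39.0669 degrees Celsius


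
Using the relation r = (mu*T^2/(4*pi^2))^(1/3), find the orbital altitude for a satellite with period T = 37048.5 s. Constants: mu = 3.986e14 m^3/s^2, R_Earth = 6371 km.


T = 37048.5 s
r = (mu*T^2/(4*pi^2))^(1/3) = (3.986e14 * 37048.5^2 / (4*pi^2))^(1/3)
r = 2.4019996e+07 m = 24019.9964 km
alt = r - R_E = 24019.9964 - 6371 = 17648.9964 km

17648.9964 km


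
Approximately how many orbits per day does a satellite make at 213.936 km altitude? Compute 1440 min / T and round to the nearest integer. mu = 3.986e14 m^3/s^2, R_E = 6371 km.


r = 6.584936e+06 m
T = 2*pi*sqrt(r^3/mu) = 5317.8803 s = 88.6313 min
revs/day = 1440 / 88.6313 = 16.2471
Rounded: 16 revolutions per day

16 revolutions per day


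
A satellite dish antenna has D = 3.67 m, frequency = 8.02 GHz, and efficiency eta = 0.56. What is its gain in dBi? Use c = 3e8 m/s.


lambda = c/f = 3e8 / 8.02e+09 = 0.03740648 m
G = eta*(pi*D/lambda)^2 = 0.56*(pi*3.67/0.03740648)^2
G = 53201.7757 (linear)
G = 10*log10(53201.7757) = 47.2593 dBi

47.2593 dBi


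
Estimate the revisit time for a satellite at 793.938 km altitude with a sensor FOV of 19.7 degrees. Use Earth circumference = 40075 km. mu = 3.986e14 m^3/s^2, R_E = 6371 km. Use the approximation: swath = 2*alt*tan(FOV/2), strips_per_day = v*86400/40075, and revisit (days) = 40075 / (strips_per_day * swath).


swath = 2*793.938*tan(0.1719149) = 275.7011 km
v = sqrt(mu/r) = 7458.6878 m/s = 7.4587 km/s
strips/day = v*86400/40075 = 7.4587*86400/40075 = 16.0806
coverage/day = strips * swath = 16.0806 * 275.7011 = 4433.4423 km
revisit = 40075 / 4433.4423 = 9.0393 days

9.0393 days


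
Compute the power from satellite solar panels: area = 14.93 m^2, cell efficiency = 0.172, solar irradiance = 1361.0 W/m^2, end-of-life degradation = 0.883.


P = area * eta * S * degradation
P = 14.93 * 0.172 * 1361.0 * 0.883
P = 3086.0793 W

3086.0793 W


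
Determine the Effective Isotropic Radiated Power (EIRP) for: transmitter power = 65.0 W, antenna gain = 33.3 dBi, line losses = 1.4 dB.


Pt = 65.0 W = 18.1291 dBW
EIRP = Pt_dBW + Gt - losses = 18.1291 + 33.3 - 1.4 = 50.0291 dBW

50.0291 dBW


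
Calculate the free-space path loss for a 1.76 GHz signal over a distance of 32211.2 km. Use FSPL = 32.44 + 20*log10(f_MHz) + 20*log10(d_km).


f = 1.76 GHz = 1760.0000 MHz
d = 32211.2 km
FSPL = 32.44 + 20*log10(1760.0000) + 20*log10(32211.2)
FSPL = 32.44 + 64.9103 + 90.1601
FSPL = 187.5104 dB

187.5104 dB


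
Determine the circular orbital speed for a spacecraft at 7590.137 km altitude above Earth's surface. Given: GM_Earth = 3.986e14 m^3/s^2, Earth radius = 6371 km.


r = R_E + alt = 6371.0 + 7590.137 = 13961.1370 km = 1.3961137e+07 m
v = sqrt(mu/r) = sqrt(3.986e14 / 1.3961137e+07) = 5343.2839 m/s = 5.3433 km/s

5.3433 km/s


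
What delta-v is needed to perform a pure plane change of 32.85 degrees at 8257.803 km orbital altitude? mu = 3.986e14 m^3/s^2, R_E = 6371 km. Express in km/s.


r = 14628.8030 km = 1.4628803e+07 m
V = sqrt(mu/r) = 5219.9249 m/s
di = 32.85 deg = 0.5733407 rad
dV = 2*V*sin(di/2) = 2*5219.9249*sin(0.2866703)
dV = 2951.9720 m/s = 2.9520 km/s

2.9520 km/s


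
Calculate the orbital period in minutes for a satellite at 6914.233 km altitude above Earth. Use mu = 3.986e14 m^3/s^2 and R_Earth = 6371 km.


r = 13285.2330 km = 1.3285233e+07 m
T = 2*pi*sqrt(r^3/mu) = 2*pi*sqrt(2.3448093e+21 / 3.986e14)
T = 15239.2988 s = 253.9883 min

253.9883 minutes


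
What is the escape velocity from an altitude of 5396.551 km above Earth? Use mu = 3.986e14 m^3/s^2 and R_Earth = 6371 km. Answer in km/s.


r = 6371.0 + 5396.551 = 11767.5510 km = 1.1767551e+07 m
v_esc = sqrt(2*mu/r) = sqrt(2*3.986e14 / 1.1767551e+07)
v_esc = 8230.7725 m/s = 8.2308 km/s

8.2308 km/s


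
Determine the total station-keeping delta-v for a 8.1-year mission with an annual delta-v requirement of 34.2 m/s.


dV = rate * years = 34.2 * 8.1
dV = 277.0200 m/s

277.0200 m/s


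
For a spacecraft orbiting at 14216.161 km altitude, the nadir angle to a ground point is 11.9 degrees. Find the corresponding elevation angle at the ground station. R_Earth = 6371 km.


r = R_E + alt = 20587.1610 km
Law of sines in the satellite / Earth-center / ground-point triangle:
  sin(nadir)/R_E = sin(90 + el)/r  =>  cos(el) = (r/R_E)*sin(nadir)
cos(el) = (20587.1610 / 6371.0000) * sin(11.9 deg) = 0.6663253
el = arccos(0.6663253) = 48.2159 deg
(Earth-central angle = 90 - nadir - el = 29.8841 deg)

48.2159 degrees


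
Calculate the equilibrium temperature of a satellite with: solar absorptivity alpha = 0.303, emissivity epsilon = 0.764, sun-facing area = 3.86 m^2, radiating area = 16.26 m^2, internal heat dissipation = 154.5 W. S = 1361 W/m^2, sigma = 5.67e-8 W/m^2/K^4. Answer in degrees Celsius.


Numerator = alpha*S*A_sun + Q_int = 0.303*1361*3.86 + 154.5 = 1746.2984 W
Denominator = eps*sigma*A_rad = 0.764*5.67e-8*16.26 = 7.0436369e-07 W/K^4
T^4 = 2.4792567e+09 K^4
T = 223.1415 K = -50.0085 C

-50.0085 degrees Celsius


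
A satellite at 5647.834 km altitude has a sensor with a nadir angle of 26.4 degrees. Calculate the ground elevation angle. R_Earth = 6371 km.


r = R_E + alt = 12018.8340 km
Law of sines in the satellite / Earth-center / ground-point triangle:
  sin(nadir)/R_E = sin(90 + el)/r  =>  cos(el) = (r/R_E)*sin(nadir)
cos(el) = (12018.8340 / 6371.0000) * sin(26.4 deg) = 0.8388003
el = arccos(0.8388003) = 32.9864 deg
(Earth-central angle = 90 - nadir - el = 30.6136 deg)

32.9864 degrees


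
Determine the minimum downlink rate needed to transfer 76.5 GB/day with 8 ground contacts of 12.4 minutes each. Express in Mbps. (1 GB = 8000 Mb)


total contact time = 8 * 12.4 * 60 = 5952.0000 s
data = 76.5 GB = 612000.0000 Mb
rate = 612000.0000 / 5952.0000 = 102.8226 Mbps

102.8226 Mbps


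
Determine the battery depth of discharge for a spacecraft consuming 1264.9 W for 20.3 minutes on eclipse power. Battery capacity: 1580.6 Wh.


E_used = P * t / 60 = 1264.9 * 20.3 / 60 = 427.9578 Wh
DOD = E_used / E_total * 100 = 427.9578 / 1580.6 * 100
DOD = 27.0757 %

27.0757 %


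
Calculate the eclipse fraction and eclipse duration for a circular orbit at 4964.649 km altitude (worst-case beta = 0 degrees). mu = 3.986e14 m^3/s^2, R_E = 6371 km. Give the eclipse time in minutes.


r = 11335.6490 km
T = 200.1841 min
Eclipse fraction = arcsin(R_E/r)/pi = arcsin(6371.0000/11335.6490)/pi
= arcsin(0.5620322)/pi = 0.1899803
Eclipse duration = 0.1899803 * 200.1841 = 38.0310 min

38.0310 minutes


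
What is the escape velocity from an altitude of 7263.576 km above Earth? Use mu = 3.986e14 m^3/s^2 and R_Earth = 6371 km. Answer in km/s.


r = 6371.0 + 7263.576 = 13634.5760 km = 1.3634576e+07 m
v_esc = sqrt(2*mu/r) = sqrt(2*3.986e14 / 1.3634576e+07)
v_esc = 7646.5024 m/s = 7.6465 km/s

7.6465 km/s


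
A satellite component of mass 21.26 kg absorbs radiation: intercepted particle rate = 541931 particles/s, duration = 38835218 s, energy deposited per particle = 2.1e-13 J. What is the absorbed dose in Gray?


Total energy deposited = rate * time * E_per
  = 541931 * 38835218 * 2.1e-13 = 4.4197 J
Dose = E_total / mass = 4.4197 / 21.26
Dose = 0.2078863 Gy

0.2079 Gy


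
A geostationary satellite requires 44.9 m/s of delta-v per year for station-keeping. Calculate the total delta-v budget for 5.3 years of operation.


dV = rate * years = 44.9 * 5.3
dV = 237.9700 m/s

237.9700 m/s


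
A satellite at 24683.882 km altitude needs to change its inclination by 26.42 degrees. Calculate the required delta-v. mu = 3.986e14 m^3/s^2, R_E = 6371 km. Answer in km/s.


r = 31054.8820 km = 3.1054882e+07 m
V = sqrt(mu/r) = 3582.6444 m/s
di = 26.42 deg = 0.461116 rad
dV = 2*V*sin(di/2) = 2*3582.6444*sin(0.230558)
dV = 1637.4175 m/s = 1.6374 km/s

1.6374 km/s


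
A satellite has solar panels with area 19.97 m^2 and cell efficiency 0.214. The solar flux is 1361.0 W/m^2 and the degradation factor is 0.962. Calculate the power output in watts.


P = area * eta * S * degradation
P = 19.97 * 0.214 * 1361.0 * 0.962
P = 5595.3214 W

5595.3214 W


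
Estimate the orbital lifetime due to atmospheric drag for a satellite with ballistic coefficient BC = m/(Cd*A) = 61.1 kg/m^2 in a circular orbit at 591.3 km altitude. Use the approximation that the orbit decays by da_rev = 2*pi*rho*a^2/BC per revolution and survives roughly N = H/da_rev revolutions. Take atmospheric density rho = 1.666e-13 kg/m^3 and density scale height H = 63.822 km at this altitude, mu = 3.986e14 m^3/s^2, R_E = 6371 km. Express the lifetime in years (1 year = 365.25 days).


a = R_E + alt = 6962.3000 km = 6.9623e+06 m
da_rev = 2*pi*rho*a^2/BC = 2*pi*1.666e-13*(6.9623e+06)^2/61.1 = 0.830460768 m per revolution
N = H/da_rev = 63822.0000 m / 0.830460768 m = 76851.3125 revolutions
P = 2*pi*sqrt(a^3/mu) = 5781.4972 s
lifetime = N*P = 76851.3125 * 5781.4972 = 4.4431565e+08 s = 5142.5422 days
years = 5142.5422 / 365.25 = 14.0795 years

14.0795 years


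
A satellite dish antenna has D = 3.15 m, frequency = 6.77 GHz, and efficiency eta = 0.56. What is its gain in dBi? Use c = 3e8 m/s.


lambda = c/f = 3e8 / 6.77e+09 = 0.04431315 m
G = eta*(pi*D/lambda)^2 = 0.56*(pi*3.15/0.04431315)^2
G = 27928.2490 (linear)
G = 10*log10(27928.2490) = 44.4604 dBi

44.4604 dBi


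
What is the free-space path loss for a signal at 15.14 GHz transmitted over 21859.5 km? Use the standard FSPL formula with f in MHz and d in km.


f = 15.14 GHz = 15140.0000 MHz
d = 21859.5 km
FSPL = 32.44 + 20*log10(15140.0000) + 20*log10(21859.5)
FSPL = 32.44 + 83.6025 + 86.7928
FSPL = 202.8353 dB

202.8353 dB


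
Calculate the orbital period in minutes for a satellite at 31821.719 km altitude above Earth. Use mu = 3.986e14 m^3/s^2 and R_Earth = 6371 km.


r = 38192.7190 km = 3.8192719e+07 m
T = 2*pi*sqrt(r^3/mu) = 2*pi*sqrt(5.57111e+22 / 3.986e14)
T = 74281.7433 s = 1238.0291 min

1238.0291 minutes


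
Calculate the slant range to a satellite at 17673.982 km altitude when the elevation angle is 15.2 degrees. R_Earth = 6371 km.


h = 17673.982 km, el = 15.2 deg
d = -R_E*sin(el) + sqrt((R_E*sin(el))^2 + 2*R_E*h + h^2)
d = -6371.0000*sin(0.26529) + sqrt((6371.0000*0.2621892)^2 + 2*6371.0000*17673.982 + 17673.982^2)
d = 21575.2758 km

21575.2758 km


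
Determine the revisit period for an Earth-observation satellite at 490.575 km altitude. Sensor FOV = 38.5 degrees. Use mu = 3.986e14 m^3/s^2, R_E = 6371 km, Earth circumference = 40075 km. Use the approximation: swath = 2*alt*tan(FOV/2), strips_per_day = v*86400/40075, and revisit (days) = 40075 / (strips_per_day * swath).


swath = 2*490.575*tan(0.3359759) = 342.6329 km
v = sqrt(mu/r) = 7621.7858 m/s = 7.6218 km/s
strips/day = v*86400/40075 = 7.6218*86400/40075 = 16.4322
coverage/day = strips * swath = 16.4322 * 342.6329 = 5630.2287 km
revisit = 40075 / 5630.2287 = 7.1178 days

7.1178 days


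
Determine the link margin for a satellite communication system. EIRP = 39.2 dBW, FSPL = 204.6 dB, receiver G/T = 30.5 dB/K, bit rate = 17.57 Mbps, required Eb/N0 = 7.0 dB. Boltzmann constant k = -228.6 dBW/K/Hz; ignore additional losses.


C/N0 = EIRP - FSPL + G/T - k = 39.2 - 204.6 + 30.5 - (-228.6)
C/N0 = 93.7000 dB-Hz
R_b = 17.57 Mbps = 1.757e+07 bps -> 10*log10(R_b) = 72.4477 dB-Hz
Eb/N0 = C/N0 - 10*log10(R_b) = 93.7000 - 72.4477 = 21.2523 dB
Margin = Eb/N0 - Eb/N0_req = 21.2523 - 7.0 = 14.2523 dB (link closes)

14.2523 dB


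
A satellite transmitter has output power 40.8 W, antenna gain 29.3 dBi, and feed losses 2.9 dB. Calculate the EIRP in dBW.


Pt = 40.8 W = 16.1066 dBW
EIRP = Pt_dBW + Gt - losses = 16.1066 + 29.3 - 2.9 = 42.5066 dBW

42.5066 dBW


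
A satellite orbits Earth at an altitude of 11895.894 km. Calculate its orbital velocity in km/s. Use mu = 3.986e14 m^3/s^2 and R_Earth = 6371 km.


r = R_E + alt = 6371.0 + 11895.894 = 18266.8940 km = 1.8266894e+07 m
v = sqrt(mu/r) = sqrt(3.986e14 / 1.8266894e+07) = 4671.2842 m/s = 4.6713 km/s

4.6713 km/s


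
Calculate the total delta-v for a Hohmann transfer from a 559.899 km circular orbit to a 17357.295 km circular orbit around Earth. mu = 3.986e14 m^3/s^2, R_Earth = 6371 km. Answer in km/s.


r1 = 6930.8990 km = 6.930899e+06 m
r2 = 23728.2950 km = 2.3728295e+07 m
dv1 = sqrt(mu/r1)*(sqrt(2*r2/(r1+r2)) - 1) = 1851.4240 m/s
dv2 = sqrt(mu/r2)*(1 - sqrt(2*r1/(r1+r2))) = 1342.6900 m/s
total dv = |dv1| + |dv2| = 1851.4240 + 1342.6900 = 3194.1140 m/s = 3.1941 km/s

3.1941 km/s


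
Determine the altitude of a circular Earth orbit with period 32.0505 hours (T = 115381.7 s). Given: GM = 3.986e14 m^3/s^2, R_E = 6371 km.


T = 115381.7 s
r = (mu*T^2/(4*pi^2))^(1/3) = (3.986e14 * 115381.7^2 / (4*pi^2))^(1/3)
r = 5.1225217e+07 m = 51225.2172 km
alt = r - R_E = 51225.2172 - 6371 = 44854.2172 km

44854.2172 km


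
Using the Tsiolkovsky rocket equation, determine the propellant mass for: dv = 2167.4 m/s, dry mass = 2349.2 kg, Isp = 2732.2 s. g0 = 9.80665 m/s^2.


ve = Isp * g0 = 2732.2 * 9.80665 = 26793.729130 m/s
mass ratio = exp(dv/ve) = exp(2167.4/26793.729130) = 1.08425386
m_prop = m_dry * (mr - 1) = 2349.2 * (1.08425386 - 1)
m_prop = 197.9292 kg

197.9292 kg


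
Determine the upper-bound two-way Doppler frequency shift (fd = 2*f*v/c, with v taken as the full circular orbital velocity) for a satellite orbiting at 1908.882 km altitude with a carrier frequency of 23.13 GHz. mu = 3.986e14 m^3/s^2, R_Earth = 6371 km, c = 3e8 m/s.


r = 8.279882e+06 m
v = sqrt(mu/r) = 6938.3559 m/s (worst-case radial velocity)
f = 23.13 GHz = 2.313e+10 Hz
fd = 2*f*v/c = 2*2.313e+10*6938.3559/3.0e+08
fd = 1.0698945e+06 Hz

1.0699e+06 Hz


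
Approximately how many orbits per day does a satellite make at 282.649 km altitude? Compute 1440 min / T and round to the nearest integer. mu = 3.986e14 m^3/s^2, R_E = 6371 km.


r = 6.653649e+06 m
T = 2*pi*sqrt(r^3/mu) = 5401.3342 s = 90.0222 min
revs/day = 1440 / 90.0222 = 15.9960
Rounded: 16 revolutions per day

16 revolutions per day


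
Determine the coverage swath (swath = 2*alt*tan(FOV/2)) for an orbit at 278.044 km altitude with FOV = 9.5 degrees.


FOV = 9.5 deg = 0.1658063 rad
swath = 2 * alt * tan(FOV/2) = 2 * 278.044 * tan(0.08290314)
swath = 2 * 278.044 * 0.08309359
swath = 46.2073 km

46.2073 km


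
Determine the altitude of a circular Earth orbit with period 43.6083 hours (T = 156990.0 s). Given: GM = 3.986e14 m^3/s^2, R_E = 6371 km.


T = 156990.0 s
r = (mu*T^2/(4*pi^2))^(1/3) = (3.986e14 * 156990.0^2 / (4*pi^2))^(1/3)
r = 6.2898532e+07 m = 62898.5324 km
alt = r - R_E = 62898.5324 - 6371 = 56527.5324 km

56527.5324 km


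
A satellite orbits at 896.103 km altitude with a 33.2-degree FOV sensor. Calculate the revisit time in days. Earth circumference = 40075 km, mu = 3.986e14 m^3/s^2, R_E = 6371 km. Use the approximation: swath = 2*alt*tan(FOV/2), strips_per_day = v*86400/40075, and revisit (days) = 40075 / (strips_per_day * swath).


swath = 2*896.103*tan(0.2897247) = 534.2798 km
v = sqrt(mu/r) = 7406.0730 m/s = 7.4061 km/s
strips/day = v*86400/40075 = 7.4061*86400/40075 = 15.9672
coverage/day = strips * swath = 15.9672 * 534.2798 = 8530.9415 km
revisit = 40075 / 8530.9415 = 4.6976 days

4.6976 days


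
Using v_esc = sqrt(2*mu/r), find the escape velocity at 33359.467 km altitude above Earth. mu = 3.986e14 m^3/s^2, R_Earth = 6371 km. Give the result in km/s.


r = 6371.0 + 33359.467 = 39730.4670 km = 3.9730467e+07 m
v_esc = sqrt(2*mu/r) = sqrt(2*3.986e14 / 3.9730467e+07)
v_esc = 4479.4203 m/s = 4.4794 km/s

4.4794 km/s


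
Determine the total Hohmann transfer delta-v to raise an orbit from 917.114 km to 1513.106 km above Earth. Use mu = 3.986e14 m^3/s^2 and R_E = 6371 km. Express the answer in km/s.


r1 = 7288.1140 km = 7.288114e+06 m
r2 = 7884.1060 km = 7.884106e+06 m
dv1 = sqrt(mu/r1)*(sqrt(2*r2/(r1+r2)) - 1) = 143.8530 m/s
dv2 = sqrt(mu/r2)*(1 - sqrt(2*r1/(r1+r2))) = 141.0532 m/s
total dv = |dv1| + |dv2| = 143.8530 + 141.0532 = 284.9062 m/s = 0.2849062 km/s

0.2849 km/s


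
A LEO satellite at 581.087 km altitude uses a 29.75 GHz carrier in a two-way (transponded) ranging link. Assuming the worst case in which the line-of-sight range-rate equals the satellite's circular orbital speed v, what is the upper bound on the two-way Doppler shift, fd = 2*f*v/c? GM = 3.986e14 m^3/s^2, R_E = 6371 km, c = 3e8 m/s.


r = 6.952087e+06 m
v = sqrt(mu/r) = 7572.0077 m/s (worst-case radial velocity)
f = 29.75 GHz = 2.975e+10 Hz
fd = 2*f*v/c = 2*2.975e+10*7572.0077/3.0e+08
fd = 1.5017815e+06 Hz

1.5018e+06 Hz


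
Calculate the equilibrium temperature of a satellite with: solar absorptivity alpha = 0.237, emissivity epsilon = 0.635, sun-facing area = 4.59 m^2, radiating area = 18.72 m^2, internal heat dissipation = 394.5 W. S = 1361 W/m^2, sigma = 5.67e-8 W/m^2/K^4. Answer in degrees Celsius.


Numerator = alpha*S*A_sun + Q_int = 0.237*1361*4.59 + 394.5 = 1875.0366 W
Denominator = eps*sigma*A_rad = 0.635*5.67e-8*18.72 = 6.7400424e-07 W/K^4
T^4 = 2.781936e+09 K^4
T = 229.6608 K = -43.4892 C

-43.4892 degrees Celsius


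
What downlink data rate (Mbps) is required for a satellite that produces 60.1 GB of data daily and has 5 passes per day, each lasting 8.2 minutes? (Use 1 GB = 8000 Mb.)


total contact time = 5 * 8.2 * 60 = 2460.0000 s
data = 60.1 GB = 480800.0000 Mb
rate = 480800.0000 / 2460.0000 = 195.4472 Mbps

195.4472 Mbps


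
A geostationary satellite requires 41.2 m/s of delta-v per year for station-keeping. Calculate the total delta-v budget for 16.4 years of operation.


dV = rate * years = 41.2 * 16.4
dV = 675.6800 m/s

675.6800 m/s


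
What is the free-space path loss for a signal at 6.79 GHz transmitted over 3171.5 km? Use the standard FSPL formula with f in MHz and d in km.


f = 6.79 GHz = 6790.0000 MHz
d = 3171.5 km
FSPL = 32.44 + 20*log10(6790.0000) + 20*log10(3171.5)
FSPL = 32.44 + 76.6374 + 70.0253
FSPL = 179.1027 dB

179.1027 dB


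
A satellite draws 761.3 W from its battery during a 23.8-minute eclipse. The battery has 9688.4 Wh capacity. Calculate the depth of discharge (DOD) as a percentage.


E_used = P * t / 60 = 761.3 * 23.8 / 60 = 301.9823 Wh
DOD = E_used / E_total * 100 = 301.9823 / 9688.4 * 100
DOD = 3.1169 %

3.1169 %


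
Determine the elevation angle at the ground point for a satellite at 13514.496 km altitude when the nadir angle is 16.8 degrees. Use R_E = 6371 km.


r = R_E + alt = 19885.4960 km
Law of sines in the satellite / Earth-center / ground-point triangle:
  sin(nadir)/R_E = sin(90 + el)/r  =>  cos(el) = (r/R_E)*sin(nadir)
cos(el) = (19885.4960 / 6371.0000) * sin(16.8 deg) = 0.9021411
el = arccos(0.9021411) = 25.5591 deg
(Earth-central angle = 90 - nadir - el = 47.6409 deg)

25.5591 degrees


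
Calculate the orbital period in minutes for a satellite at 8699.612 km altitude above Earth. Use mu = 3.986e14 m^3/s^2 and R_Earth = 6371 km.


r = 15070.6120 km = 1.5070612e+07 m
T = 2*pi*sqrt(r^3/mu) = 2*pi*sqrt(3.4228878e+21 / 3.986e14)
T = 18412.2793 s = 306.8713 min

306.8713 minutes


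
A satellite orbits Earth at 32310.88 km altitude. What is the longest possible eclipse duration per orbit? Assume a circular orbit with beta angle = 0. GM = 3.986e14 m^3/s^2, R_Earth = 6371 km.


r = 38681.8800 km
T = 1261.8895 min
Eclipse fraction = arcsin(R_E/r)/pi = arcsin(6371.0000/38681.8800)/pi
= arcsin(0.1647024)/pi = 0.05266638
Eclipse duration = 0.05266638 * 1261.8895 = 66.4592 min

66.4592 minutes


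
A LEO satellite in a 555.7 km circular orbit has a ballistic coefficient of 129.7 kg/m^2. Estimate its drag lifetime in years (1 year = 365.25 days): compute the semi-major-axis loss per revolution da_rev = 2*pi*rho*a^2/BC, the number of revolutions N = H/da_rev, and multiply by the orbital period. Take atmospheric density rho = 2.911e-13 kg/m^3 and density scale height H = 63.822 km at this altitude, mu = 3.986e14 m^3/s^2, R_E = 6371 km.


a = R_E + alt = 6926.7000 km = 6.9267e+06 m
da_rev = 2*pi*rho*a^2/BC = 2*pi*2.911e-13*(6.9267e+06)^2/129.7 = 0.676604458 m per revolution
N = H/da_rev = 63822.0000 m / 0.676604458 m = 94326.8985 revolutions
P = 2*pi*sqrt(a^3/mu) = 5737.2106 s
lifetime = N*P = 94326.8985 * 5737.2106 = 5.4117328e+08 s = 6263.5796 days
years = 6263.5796 / 365.25 = 17.1487 years

17.1487 years


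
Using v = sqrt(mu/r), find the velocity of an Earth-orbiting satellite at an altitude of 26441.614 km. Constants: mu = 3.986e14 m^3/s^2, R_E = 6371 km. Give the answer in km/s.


r = R_E + alt = 6371.0 + 26441.614 = 32812.6140 km = 3.2812614e+07 m
v = sqrt(mu/r) = sqrt(3.986e14 / 3.2812614e+07) = 3485.3647 m/s = 3.4854 km/s

3.4854 km/s


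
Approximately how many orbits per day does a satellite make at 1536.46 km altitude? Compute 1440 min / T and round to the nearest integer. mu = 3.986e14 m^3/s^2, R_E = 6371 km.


r = 7.90746e+06 m
T = 2*pi*sqrt(r^3/mu) = 6997.8838 s = 116.6314 min
revs/day = 1440 / 116.6314 = 12.3466
Rounded: 12 revolutions per day

12 revolutions per day


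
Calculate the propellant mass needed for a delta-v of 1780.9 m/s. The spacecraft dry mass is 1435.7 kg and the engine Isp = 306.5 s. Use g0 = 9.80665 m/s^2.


ve = Isp * g0 = 306.5 * 9.80665 = 3005.738225 m/s
mass ratio = exp(dv/ve) = exp(1780.9/3005.738225) = 1.80850409
m_prop = m_dry * (mr - 1) = 1435.7 * (1.80850409 - 1)
m_prop = 1160.7693 kg

1160.7693 kg


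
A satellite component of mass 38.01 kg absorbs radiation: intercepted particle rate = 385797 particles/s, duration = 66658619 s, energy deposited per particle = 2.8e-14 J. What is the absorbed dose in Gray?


Total energy deposited = rate * time * E_per
  = 385797 * 66658619 * 2.8e-14 = 0.7200675 J
Dose = E_total / mass = 0.7200675 / 38.01
Dose = 0.01894416 Gy

0.0189 Gy


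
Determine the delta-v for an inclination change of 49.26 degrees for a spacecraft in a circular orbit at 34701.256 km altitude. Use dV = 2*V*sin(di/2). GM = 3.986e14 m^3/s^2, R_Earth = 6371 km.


r = 41072.2560 km = 4.1072256e+07 m
V = sqrt(mu/r) = 3115.2605 m/s
di = 49.26 deg = 0.8597492 rad
dV = 2*V*sin(di/2) = 2*3115.2605*sin(0.4298746)
dV = 2596.6121 m/s = 2.5966 km/s

2.5966 km/s


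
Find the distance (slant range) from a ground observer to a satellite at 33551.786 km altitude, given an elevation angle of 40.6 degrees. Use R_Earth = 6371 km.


h = 33551.786 km, el = 40.6 deg
d = -R_E*sin(el) + sqrt((R_E*sin(el))^2 + 2*R_E*h + h^2)
d = -6371.0000*sin(0.7086037) + sqrt((6371.0000*0.6507742)^2 + 2*6371.0000*33551.786 + 33551.786^2)
d = 35482.5586 km

35482.5586 km


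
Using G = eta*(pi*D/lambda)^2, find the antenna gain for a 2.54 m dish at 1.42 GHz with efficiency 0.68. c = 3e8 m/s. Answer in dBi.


lambda = c/f = 3e8 / 1.42e+09 = 0.2112676 m
G = eta*(pi*D/lambda)^2 = 0.68*(pi*2.54/0.2112676)^2
G = 970.0861 (linear)
G = 10*log10(970.0861) = 29.8681 dBi

29.8681 dBi


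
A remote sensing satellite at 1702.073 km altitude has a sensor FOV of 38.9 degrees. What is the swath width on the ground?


FOV = 38.9 deg = 0.6789331 rad
swath = 2 * alt * tan(FOV/2) = 2 * 1702.073 * tan(0.3394665)
swath = 2 * 1702.073 * 0.3531368
swath = 1202.1292 km

1202.1292 km


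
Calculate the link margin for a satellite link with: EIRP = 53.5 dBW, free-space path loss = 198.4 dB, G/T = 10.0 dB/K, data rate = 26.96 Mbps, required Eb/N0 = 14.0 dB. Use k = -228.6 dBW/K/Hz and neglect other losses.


C/N0 = EIRP - FSPL + G/T - k = 53.5 - 198.4 + 10.0 - (-228.6)
C/N0 = 93.7000 dB-Hz
R_b = 26.96 Mbps = 2.696e+07 bps -> 10*log10(R_b) = 74.3072 dB-Hz
Eb/N0 = C/N0 - 10*log10(R_b) = 93.7000 - 74.3072 = 19.3928 dB
Margin = Eb/N0 - Eb/N0_req = 19.3928 - 14.0 = 5.3928 dB (link closes)

5.3928 dB


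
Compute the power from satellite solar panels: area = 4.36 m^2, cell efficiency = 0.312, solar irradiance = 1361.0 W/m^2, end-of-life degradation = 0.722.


P = area * eta * S * degradation
P = 4.36 * 0.312 * 1361.0 * 0.722
P = 1336.7076 W

1336.7076 W


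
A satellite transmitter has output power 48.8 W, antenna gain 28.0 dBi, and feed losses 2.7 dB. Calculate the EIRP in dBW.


Pt = 48.8 W = 16.8842 dBW
EIRP = Pt_dBW + Gt - losses = 16.8842 + 28.0 - 2.7 = 42.1842 dBW

42.1842 dBW


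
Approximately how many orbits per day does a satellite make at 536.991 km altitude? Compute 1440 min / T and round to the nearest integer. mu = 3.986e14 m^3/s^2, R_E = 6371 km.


r = 6.907991e+06 m
T = 2*pi*sqrt(r^3/mu) = 5713.9820 s = 95.2330 min
revs/day = 1440 / 95.2330 = 15.1208
Rounded: 15 revolutions per day

15 revolutions per day


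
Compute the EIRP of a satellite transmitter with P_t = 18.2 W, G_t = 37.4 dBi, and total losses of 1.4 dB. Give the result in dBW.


Pt = 18.2 W = 12.6007 dBW
EIRP = Pt_dBW + Gt - losses = 12.6007 + 37.4 - 1.4 = 48.6007 dBW

48.6007 dBW


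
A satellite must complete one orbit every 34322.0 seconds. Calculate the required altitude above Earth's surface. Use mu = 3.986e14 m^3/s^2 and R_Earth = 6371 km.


T = 34322.0 s
r = (mu*T^2/(4*pi^2))^(1/3) = (3.986e14 * 34322.0^2 / (4*pi^2))^(1/3)
r = 2.2826583e+07 m = 22826.5833 km
alt = r - R_E = 22826.5833 - 6371 = 16455.5833 km

16455.5833 km


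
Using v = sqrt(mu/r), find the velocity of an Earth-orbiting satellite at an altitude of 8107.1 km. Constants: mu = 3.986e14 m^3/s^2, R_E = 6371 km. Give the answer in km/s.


r = R_E + alt = 6371.0 + 8107.1 = 14478.1000 km = 1.44781e+07 m
v = sqrt(mu/r) = sqrt(3.986e14 / 1.44781e+07) = 5247.0217 m/s = 5.2470 km/s

5.2470 km/s


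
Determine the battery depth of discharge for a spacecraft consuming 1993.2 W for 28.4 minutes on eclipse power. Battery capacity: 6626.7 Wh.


E_used = P * t / 60 = 1993.2 * 28.4 / 60 = 943.4480 Wh
DOD = E_used / E_total * 100 = 943.4480 / 6626.7 * 100
DOD = 14.2371 %

14.2371 %


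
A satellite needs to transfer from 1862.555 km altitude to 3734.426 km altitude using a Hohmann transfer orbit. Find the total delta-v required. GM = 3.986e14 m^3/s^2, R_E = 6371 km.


r1 = 8233.5550 km = 8.233555e+06 m
r2 = 10105.4260 km = 1.0105426e+07 m
dv1 = sqrt(mu/r1)*(sqrt(2*r2/(r1+r2)) - 1) = 346.4696 m/s
dv2 = sqrt(mu/r2)*(1 - sqrt(2*r1/(r1+r2))) = 329.1503 m/s
total dv = |dv1| + |dv2| = 346.4696 + 329.1503 = 675.6199 m/s = 0.6756199 km/s

0.6756 km/s


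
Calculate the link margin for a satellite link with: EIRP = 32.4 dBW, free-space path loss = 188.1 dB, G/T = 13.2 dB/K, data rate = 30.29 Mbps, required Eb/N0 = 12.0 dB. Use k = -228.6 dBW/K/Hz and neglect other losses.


C/N0 = EIRP - FSPL + G/T - k = 32.4 - 188.1 + 13.2 - (-228.6)
C/N0 = 86.1000 dB-Hz
R_b = 30.29 Mbps = 3.029e+07 bps -> 10*log10(R_b) = 74.8130 dB-Hz
Eb/N0 = C/N0 - 10*log10(R_b) = 86.1000 - 74.8130 = 11.2870 dB
Margin = Eb/N0 - Eb/N0_req = 11.2870 - 12.0 = -0.7129927 dB (negative margin: link does not close)

-0.7130 dB


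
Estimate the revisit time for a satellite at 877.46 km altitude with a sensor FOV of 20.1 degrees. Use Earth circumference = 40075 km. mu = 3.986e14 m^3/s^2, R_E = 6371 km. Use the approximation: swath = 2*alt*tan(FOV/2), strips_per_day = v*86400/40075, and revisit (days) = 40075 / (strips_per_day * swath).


swath = 2*877.46*tan(0.1754056) = 311.0191 km
v = sqrt(mu/r) = 7415.5911 m/s = 7.4156 km/s
strips/day = v*86400/40075 = 7.4156*86400/40075 = 15.9877
coverage/day = strips * swath = 15.9877 * 311.0191 = 4972.4794 km
revisit = 40075 / 4972.4794 = 8.0594 days

8.0594 days


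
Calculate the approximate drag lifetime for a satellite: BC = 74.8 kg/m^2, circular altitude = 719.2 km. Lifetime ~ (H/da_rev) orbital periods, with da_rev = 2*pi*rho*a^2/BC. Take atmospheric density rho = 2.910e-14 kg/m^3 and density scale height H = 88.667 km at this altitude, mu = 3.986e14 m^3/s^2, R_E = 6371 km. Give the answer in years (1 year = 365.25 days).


a = R_E + alt = 7090.2000 km = 7.0902e+06 m
da_rev = 2*pi*rho*a^2/BC = 2*pi*2.910e-14*(7.0902e+06)^2/74.8 = 0.122881989 m per revolution
N = H/da_rev = 88667.0000 m / 0.122881989 m = 721562.2154 revolutions
P = 2*pi*sqrt(a^3/mu) = 5941.5390 s
lifetime = N*P = 721562.2154 * 5941.5390 = 4.28719e+09 s = 49620.2549 days
years = 49620.2549 / 365.25 = 135.8529 years

135.8529 years


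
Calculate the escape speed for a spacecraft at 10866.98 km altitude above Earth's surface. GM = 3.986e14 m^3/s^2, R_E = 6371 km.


r = 6371.0 + 10866.98 = 17237.9800 km = 1.723798e+07 m
v_esc = sqrt(2*mu/r) = sqrt(2*3.986e14 / 1.723798e+07)
v_esc = 6800.4940 m/s = 6.8005 km/s

6.8005 km/s


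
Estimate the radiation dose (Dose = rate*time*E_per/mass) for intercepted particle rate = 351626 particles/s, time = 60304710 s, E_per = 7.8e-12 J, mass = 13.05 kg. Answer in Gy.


Total energy deposited = rate * time * E_per
  = 351626 * 60304710 * 7.8e-12 = 165.3967 J
Dose = E_total / mass = 165.3967 / 13.05
Dose = 12.6741 Gy

12.6741 Gy


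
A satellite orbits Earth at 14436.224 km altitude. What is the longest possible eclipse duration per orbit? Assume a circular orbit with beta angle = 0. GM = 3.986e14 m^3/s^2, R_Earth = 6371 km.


r = 20807.2240 km
T = 497.8301 min
Eclipse fraction = arcsin(R_E/r)/pi = arcsin(6371.0000/20807.2240)/pi
= arcsin(0.3061917)/pi = 0.09905487
Eclipse duration = 0.09905487 * 497.8301 = 49.3125 min

49.3125 minutes


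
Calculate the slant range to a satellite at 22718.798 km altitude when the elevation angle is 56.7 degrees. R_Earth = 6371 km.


h = 22718.798 km, el = 56.7 deg
d = -R_E*sin(el) + sqrt((R_E*sin(el))^2 + 2*R_E*h + h^2)
d = -6371.0000*sin(0.9896017) + sqrt((6371.0000*0.8358074)^2 + 2*6371.0000*22718.798 + 22718.798^2)
d = 23553.8104 km

23553.8104 km


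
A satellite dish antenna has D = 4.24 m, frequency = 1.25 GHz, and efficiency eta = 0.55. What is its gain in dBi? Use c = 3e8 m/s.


lambda = c/f = 3e8 / 1.25e+09 = 0.2400 m
G = eta*(pi*D/lambda)^2 = 0.55*(pi*4.24/0.2400)^2
G = 1694.2273 (linear)
G = 10*log10(1694.2273) = 32.2897 dBi

32.2897 dBi


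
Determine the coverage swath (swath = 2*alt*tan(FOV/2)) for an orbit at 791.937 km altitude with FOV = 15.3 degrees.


FOV = 15.3 deg = 0.2670354 rad
swath = 2 * alt * tan(FOV/2) = 2 * 791.937 * tan(0.1335177)
swath = 2 * 791.937 * 0.1343168
swath = 212.7409 km

212.7409 km


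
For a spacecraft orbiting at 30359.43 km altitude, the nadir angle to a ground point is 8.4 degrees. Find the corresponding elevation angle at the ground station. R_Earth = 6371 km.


r = R_E + alt = 36730.4300 km
Law of sines in the satellite / Earth-center / ground-point triangle:
  sin(nadir)/R_E = sin(90 + el)/r  =>  cos(el) = (r/R_E)*sin(nadir)
cos(el) = (36730.4300 / 6371.0000) * sin(8.4 deg) = 0.8422057
el = arccos(0.8422057) = 32.6262 deg
(Earth-central angle = 90 - nadir - el = 48.9738 deg)

32.6262 degrees


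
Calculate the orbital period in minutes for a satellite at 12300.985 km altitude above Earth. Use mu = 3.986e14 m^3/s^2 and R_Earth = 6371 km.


r = 18671.9850 km = 1.8671985e+07 m
T = 2*pi*sqrt(r^3/mu) = 2*pi*sqrt(6.5098573e+21 / 3.986e14)
T = 25392.0027 s = 423.2000 min

423.2000 minutes


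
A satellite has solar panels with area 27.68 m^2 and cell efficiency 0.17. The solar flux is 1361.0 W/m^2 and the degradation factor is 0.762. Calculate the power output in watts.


P = area * eta * S * degradation
P = 27.68 * 0.17 * 1361.0 * 0.762
P = 4880.0931 W

4880.0931 W


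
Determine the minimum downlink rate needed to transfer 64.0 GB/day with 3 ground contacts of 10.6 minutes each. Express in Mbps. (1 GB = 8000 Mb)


total contact time = 3 * 10.6 * 60 = 1908.0000 s
data = 64.0 GB = 512000.0000 Mb
rate = 512000.0000 / 1908.0000 = 268.3438 Mbps

268.3438 Mbps


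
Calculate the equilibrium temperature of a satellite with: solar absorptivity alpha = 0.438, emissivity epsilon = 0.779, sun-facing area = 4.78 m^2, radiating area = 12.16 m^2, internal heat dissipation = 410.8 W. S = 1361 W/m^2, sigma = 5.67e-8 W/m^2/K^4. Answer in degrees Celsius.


Numerator = alpha*S*A_sun + Q_int = 0.438*1361*4.78 + 410.8 = 3260.2440 W
Denominator = eps*sigma*A_rad = 0.779*5.67e-8*12.16 = 5.3709869e-07 W/K^4
T^4 = 6.0701024e+09 K^4
T = 279.1252 K = 5.9752 C

5.9752 degrees Celsius


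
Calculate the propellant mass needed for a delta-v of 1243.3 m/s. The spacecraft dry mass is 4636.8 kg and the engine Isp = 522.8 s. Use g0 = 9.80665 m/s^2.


ve = Isp * g0 = 522.8 * 9.80665 = 5126.916620 m/s
mass ratio = exp(dv/ve) = exp(1243.3/5126.916620) = 1.27443690
m_prop = m_dry * (mr - 1) = 4636.8 * (1.27443690 - 1)
m_prop = 1272.5090 kg

1272.5090 kg


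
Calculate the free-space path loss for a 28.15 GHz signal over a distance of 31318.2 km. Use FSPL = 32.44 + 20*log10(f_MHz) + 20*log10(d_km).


f = 28.15 GHz = 28150.0000 MHz
d = 31318.2 km
FSPL = 32.44 + 20*log10(28150.0000) + 20*log10(31318.2)
FSPL = 32.44 + 88.9896 + 89.9159
FSPL = 211.3455 dB

211.3455 dB
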